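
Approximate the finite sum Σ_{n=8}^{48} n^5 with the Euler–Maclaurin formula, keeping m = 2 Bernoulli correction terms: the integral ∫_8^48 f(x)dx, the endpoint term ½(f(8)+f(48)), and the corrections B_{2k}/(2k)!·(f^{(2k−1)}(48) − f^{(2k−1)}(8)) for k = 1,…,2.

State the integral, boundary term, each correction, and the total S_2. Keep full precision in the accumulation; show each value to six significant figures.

Integral: ∫_8^48 x^5 dx = 2.03839e+09.
Endpoint term: (f(8) + f(48))/2 = (32768.0 + 2.54804e+08)/2 = 1.27418e+08.
Integral + boundary = 2.16581e+09.
Correction k=1: B_{2}/2! · (f^{(1)}(48) − f^{(1)}(8)) = 1/12 · (2.65421e+07 − 20480.0) = 2.21013e+06.
After k=1: 2.16802e+09.
Correction k=2: B_{4}/4! · (f^{(3)}(48) − f^{(3)}(8)) = −1/720 · (138240 − 3840.00) = -186.667.

S_2 ≈ 2.16802e+09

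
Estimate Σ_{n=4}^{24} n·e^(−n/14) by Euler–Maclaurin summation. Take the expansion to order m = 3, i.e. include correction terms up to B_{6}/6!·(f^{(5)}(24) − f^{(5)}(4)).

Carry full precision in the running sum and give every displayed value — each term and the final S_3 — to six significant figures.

∫_4^24 x·e^(−x/14) dx evaluates to 93.5632.
Endpoint term: (f(4) + f(24))/2 = (3.00591 + 4.32222)/2 = 3.66406.
Integral + boundary = 97.2272.
Order-1 term: 1/12 · (-0.128637 − 0.536769) = -0.0554506.
Partial sum through k=1: 97.1718.
Order-2 term: −1/720 · (0.00118136 − 0.0104068) = 1.28130e-05.
Partial sum through k=2: 97.1718.
Order-3 term: 1/30240 · (1.54033e-05 − 9.22188e-05) = -2.54020e-09.

S_3 ≈ 97.1718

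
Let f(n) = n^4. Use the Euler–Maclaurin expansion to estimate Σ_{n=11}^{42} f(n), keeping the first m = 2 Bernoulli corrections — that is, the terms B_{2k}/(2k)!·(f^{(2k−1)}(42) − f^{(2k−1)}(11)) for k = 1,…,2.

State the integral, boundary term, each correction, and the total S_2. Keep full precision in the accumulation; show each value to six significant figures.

S_2 ≈ 2.76935e+07

∫_11^42 x^4 dx evaluates to 2.61060e+07.
½[f(11) + f(42)] = ½[14641.0 + 3.11170e+06] = 1.56317e+06.
Integral + boundary = 2.76692e+07.
Order-1 term: 1/12 · (296352 − 5324.00) = 24252.3.
Running total after k=1: 2.76935e+07.
Order-2 term: −1/720 · (1008.00 − 264.000) = -1.03333.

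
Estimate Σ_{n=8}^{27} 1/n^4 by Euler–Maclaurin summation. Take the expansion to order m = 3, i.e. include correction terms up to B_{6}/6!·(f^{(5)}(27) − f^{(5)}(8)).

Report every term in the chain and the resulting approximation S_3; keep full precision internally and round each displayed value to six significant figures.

S_3 ≈ 0.000767189

∫_8^27 1/x^4 dx evaluates to 0.000634107.
Endpoint term: (f(8) + f(27))/2 = (0.000244141 + 1.88168e-06)/2 = 0.000123011.
So far: 0.000757118.
Correction k=1: B_{2}/2! · (f^{(1)}(27) − f^{(1)}(8)) = 1/12 · (-2.78767e-07 − (-0.000122070)) = 1.01493e-05.
After k=1: 0.000767267.
Correction k=2: B_{4}/4! · (f^{(3)}(27) − f^{(3)}(8)) = −1/720 · (-1.14719e-08 − (-5.72205e-05)) = -7.94569e-08.
After k=2: 0.000767188.
Correction k=3: B_{6}/6! · (f^{(5)}(27) − f^{(5)}(8)) = 1/30240 · (-8.81242e-10 − (-5.00679e-05)) = 1.65566e-09.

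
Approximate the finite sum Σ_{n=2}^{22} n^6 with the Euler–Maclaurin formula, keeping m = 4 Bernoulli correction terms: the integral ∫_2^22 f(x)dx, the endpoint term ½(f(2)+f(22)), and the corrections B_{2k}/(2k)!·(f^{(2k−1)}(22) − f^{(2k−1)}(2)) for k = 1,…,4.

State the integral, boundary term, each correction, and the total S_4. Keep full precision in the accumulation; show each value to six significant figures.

S_4 ≈ 4.15602e+08

∫_2^22 x^6 dx evaluates to 3.56337e+08.
½[f(2) + f(22)] = ½[64.0000 + 1.13380e+08] = 5.66900e+07.
So far: 4.13027e+08.
Order-1 term: 1/12 · (3.09218e+07 − 192.000) = 2.57680e+06.
After k=1: 4.15604e+08.
Order-2 term: −1/720 · (1.27776e+06 − 960.000) = -1773.33.
After k=2: 4.15602e+08.
Order-3 term: 1/30240 · (15840.0 − 1440.00) = 0.476190.
After k=3: 4.15602e+08.
Order-4 term: −1/1209600 · (0.00000 − 0.00000) = 0.00000.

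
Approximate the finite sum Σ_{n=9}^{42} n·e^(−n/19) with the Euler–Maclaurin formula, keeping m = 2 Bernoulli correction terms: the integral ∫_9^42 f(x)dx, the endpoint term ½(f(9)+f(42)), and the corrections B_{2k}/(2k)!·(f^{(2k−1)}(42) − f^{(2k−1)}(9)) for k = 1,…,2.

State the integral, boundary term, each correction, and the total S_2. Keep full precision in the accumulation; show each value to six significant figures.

S_2 ≈ 209.269

Integral: ∫_9^42 x·e^(−x/19) dx = 204.202.
Endpoint term: (f(9) + f(42))/2 = (5.60433 + 4.60500)/2 = 5.10467.
So far: 209.307.
Correction k=1: B_{2}/2! · (f^{(1)}(42) − f^{(1)}(9)) = 1/12 · (-0.132726 − 0.327739) = -0.0383720.
Running total after k=1: 209.269.
Correction k=2: B_{4}/4! · (f^{(3)}(42) − f^{(3)}(9)) = −1/720 · (0.000239779 − 0.00435775) = 5.71940e-06.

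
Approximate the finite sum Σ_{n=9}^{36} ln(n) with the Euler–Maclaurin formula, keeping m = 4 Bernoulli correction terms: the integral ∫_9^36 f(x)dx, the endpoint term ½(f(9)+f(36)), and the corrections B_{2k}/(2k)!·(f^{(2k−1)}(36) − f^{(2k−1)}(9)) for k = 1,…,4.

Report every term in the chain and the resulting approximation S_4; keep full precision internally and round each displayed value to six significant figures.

∫_9^36 ln(x) dx evaluates to 82.2317.
Boundary: ½(f(9) + f(36)) = ½(2.19722 + 3.58352) = 2.89037.
So far: 85.1220.
k=1: B_{2}/(2)! × [f^{(1)}(36) − f^{(1)}(9)] = 1/12 × (0.0277778 − 0.111111) = -0.00694444.
Running total after k=1: 85.1151.
k=2: B_{4}/(4)! × [f^{(3)}(36) − f^{(3)}(9)] = −1/720 × (4.28669e-05 − 0.00274348) = 3.75086e-06.
Running total after k=2: 85.1151.
k=3: B_{6}/(6)! × [f^{(5)}(36) − f^{(5)}(9)] = 1/30240 × (3.96916e-07 − 0.000406442) = -1.34274e-08.
Running total after k=3: 85.1151.
k=4: B_{8}/(8)! × [f^{(7)}(36) − f^{(7)}(9)] = −1/1209600 × (9.18787e-09 − 0.000150534) = 1.24442e-10.

S_4 ≈ 85.1151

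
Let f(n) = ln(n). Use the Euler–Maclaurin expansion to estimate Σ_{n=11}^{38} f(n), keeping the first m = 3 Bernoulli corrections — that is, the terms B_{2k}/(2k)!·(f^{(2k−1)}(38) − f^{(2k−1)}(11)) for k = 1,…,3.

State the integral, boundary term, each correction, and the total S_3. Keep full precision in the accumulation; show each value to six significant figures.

Integral: ∫_11^38 ln(x) dx = 84.8514.
½[f(11) + f(38)] = ½[2.39790 + 3.63759] = 3.01774.
So far: 87.8692.
Correction k=1: B_{2}/2! · (f^{(1)}(38) − f^{(1)}(11)) = 1/12 · (0.0263158 − 0.0909091) = -0.00538278.
After k=1: 87.8638.
Correction k=2: B_{4}/4! · (f^{(3)}(38) − f^{(3)}(11)) = −1/720 · (3.64485e-05 − 0.00150263) = 2.03636e-06.
After k=2: 87.8638.
Correction k=3: B_{6}/6! · (f^{(5)}(38) − f^{(5)}(11)) = 1/30240 · (3.02896e-07 − 0.000149021) = -4.91793e-09.

S_3 ≈ 87.8638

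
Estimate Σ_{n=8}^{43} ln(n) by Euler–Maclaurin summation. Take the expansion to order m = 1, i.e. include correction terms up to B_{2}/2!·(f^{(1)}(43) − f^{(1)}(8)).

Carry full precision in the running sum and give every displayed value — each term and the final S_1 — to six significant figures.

S_1 ≈ 113.008

The integral term ∫_8^43 ln(x) dx = 110.096.
Boundary: ½(f(8) + f(43)) = ½(2.07944 + 3.76120) = 2.92032.
So far: 113.016.
k=1: B_{2}/(2)! × [f^{(1)}(43) − f^{(1)}(8)] = 1/12 × (0.0232558 − 0.125000) = -0.00847868.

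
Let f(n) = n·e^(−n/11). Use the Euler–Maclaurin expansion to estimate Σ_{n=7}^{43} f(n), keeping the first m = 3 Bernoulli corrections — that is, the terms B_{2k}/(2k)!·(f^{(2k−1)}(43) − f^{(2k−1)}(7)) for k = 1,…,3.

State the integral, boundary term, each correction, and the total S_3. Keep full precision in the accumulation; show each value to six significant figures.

∫_7^43 x·e^(−x/11) dx evaluates to 92.8694.
Endpoint term: (f(7) + f(43))/2 = (3.70449 + 0.862525)/2 = 2.28351.
Running total after boundary: 95.1529.
Order-1 term: 1/12 · (-0.0583527 − 0.192441) = -0.0208995.
After k=1: 95.1320.
Order-2 term: −1/720 · (-0.000150704 − 0.0103378) = 1.45673e-05.
After k=2: 95.1320.
Order-3 term: 1/30240 · (1.49459e-06 − 0.000157728) = -5.16645e-09.

S_3 ≈ 95.1320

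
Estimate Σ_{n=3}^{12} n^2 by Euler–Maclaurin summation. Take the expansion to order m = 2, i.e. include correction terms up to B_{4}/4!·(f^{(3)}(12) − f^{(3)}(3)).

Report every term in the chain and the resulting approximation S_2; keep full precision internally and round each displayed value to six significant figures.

The integral term ∫_3^12 x^2 dx = 567.000.
Endpoint term: (f(3) + f(12))/2 = (9.00000 + 144.000)/2 = 76.5000.
Running total after boundary: 643.500.
k=1: B_{2}/(2)! × [f^{(1)}(12) − f^{(1)}(3)] = 1/12 × (24.0000 − 6.00000) = 1.50000.
After k=1: 645.000.
k=2: B_{4}/(4)! × [f^{(3)}(12) − f^{(3)}(3)] = −1/720 × (0.00000 − 0.00000) = 0.00000.

S_2 ≈ 645.000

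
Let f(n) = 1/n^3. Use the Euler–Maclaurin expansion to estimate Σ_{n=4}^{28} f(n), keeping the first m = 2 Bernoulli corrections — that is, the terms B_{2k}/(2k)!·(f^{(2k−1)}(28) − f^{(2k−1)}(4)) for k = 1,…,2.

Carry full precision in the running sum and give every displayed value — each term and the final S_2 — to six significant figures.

The integral term ∫_4^28 1/x^3 dx = 0.0306122.
Boundary: ½(f(4) + f(28)) = ½(0.0156250 + 4.55539e-05) = 0.00783528.
Running total after boundary: 0.0384475.
k=1: B_{2}/(2)! × [f^{(1)}(28) − f^{(1)}(4)] = 1/12 × (-4.88078e-06 − (-0.0117188)) = 0.000976156.
After k=1: 0.0394237.
k=2: B_{4}/(4)! × [f^{(3)}(28) − f^{(3)}(4)] = −1/720 × (-1.24510e-07 − (-0.0146484)) = -2.03449e-05.

S_2 ≈ 0.0394033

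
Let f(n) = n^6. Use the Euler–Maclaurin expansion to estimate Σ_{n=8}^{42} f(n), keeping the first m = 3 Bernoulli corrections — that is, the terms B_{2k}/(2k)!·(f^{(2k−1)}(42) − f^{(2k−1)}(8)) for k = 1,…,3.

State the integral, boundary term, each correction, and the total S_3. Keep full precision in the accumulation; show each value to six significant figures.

S_3 ≈ 3.57439e+10

Integral: ∫_8^42 x^6 dx = 3.29339e+10.
½[f(8) + f(42)] = ½[262144 + 5.48903e+09] = 2.74465e+09.
So far: 3.56785e+10.
k=1: B_{2}/(2)! × [f^{(1)}(42) − f^{(1)}(8)] = 1/12 × (7.84147e+08 − 196608) = 6.53292e+07.
Partial sum through k=1: 3.57439e+10.
k=2: B_{4}/(4)! × [f^{(3)}(42) − f^{(3)}(8)] = −1/720 × (8.89056e+06 − 61440.0) = -12262.7.
Partial sum through k=2: 3.57439e+10.
k=3: B_{6}/(6)! × [f^{(5)}(42) − f^{(5)}(8)] = 1/30240 × (30240.0 − 5760.00) = 0.809524.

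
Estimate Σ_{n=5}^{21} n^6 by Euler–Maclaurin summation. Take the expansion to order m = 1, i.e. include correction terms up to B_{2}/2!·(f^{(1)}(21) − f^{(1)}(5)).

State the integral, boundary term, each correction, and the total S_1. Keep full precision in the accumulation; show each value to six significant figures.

Integral: ∫_5^21 x^6 dx = 2.57287e+08.
Endpoint term: (f(5) + f(21))/2 = (15625.0 + 8.57661e+07)/2 = 4.28909e+07.
So far: 3.00178e+08.
k=1: B_{2}/(2)! × [f^{(1)}(21) − f^{(1)}(5)] = 1/12 × (2.45046e+07 − 18750.0) = 2.04049e+06.

S_1 ≈ 3.02219e+08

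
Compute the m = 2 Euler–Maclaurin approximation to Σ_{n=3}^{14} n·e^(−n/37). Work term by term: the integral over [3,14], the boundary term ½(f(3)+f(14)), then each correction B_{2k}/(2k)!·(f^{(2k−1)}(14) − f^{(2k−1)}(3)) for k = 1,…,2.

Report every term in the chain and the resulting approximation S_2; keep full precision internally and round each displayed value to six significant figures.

S_2 ≈ 78.3381

Integral: ∫_3^14 x·e^(−x/37) dx = 72.1952.
½[f(3) + f(14)] = ½[2.76636 + 9.58960] = 6.17798.
Running total after boundary: 78.3732.
Correction k=1: B_{2}/2! · (f^{(1)}(14) − f^{(1)}(3)) = 1/12 · (0.425793 − 0.847353) = -0.0351300.
Running total after k=1: 78.3381.
Correction k=2: B_{4}/4! · (f^{(3)}(14) − f^{(3)}(3)) = −1/720 · (0.00131171 − 0.00196610) = 9.08870e-07.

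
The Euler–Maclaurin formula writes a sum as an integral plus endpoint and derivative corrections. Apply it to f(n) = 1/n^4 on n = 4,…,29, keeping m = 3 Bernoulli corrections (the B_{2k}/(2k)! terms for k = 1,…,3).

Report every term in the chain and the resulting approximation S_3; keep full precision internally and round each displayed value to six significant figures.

S_3 ≈ 0.00746468

∫_4^29 1/x^4 dx evaluates to 0.00519467.
½[f(4) + f(29)] = ½[0.00390625 + 1.41387e-06] = 0.00195383.
Integral + boundary = 0.00714850.
Order-1 term: 1/12 · (-1.95016e-07 − (-0.00390625)) = 0.000325505.
After k=1: 0.00747400.
Order-2 term: −1/720 · (-6.95657e-09 − (-0.00732422)) = -1.01725e-05.
After k=2: 0.00746383.
Order-3 term: 1/30240 · (-4.63220e-10 − (-0.0256348)) = 8.47710e-07.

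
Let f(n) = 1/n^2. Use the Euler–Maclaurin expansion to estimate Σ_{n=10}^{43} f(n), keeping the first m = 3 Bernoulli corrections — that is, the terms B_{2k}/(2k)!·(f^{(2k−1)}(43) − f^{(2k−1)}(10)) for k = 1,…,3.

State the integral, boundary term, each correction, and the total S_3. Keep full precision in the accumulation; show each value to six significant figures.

S_3 ≈ 0.0821788

The integral term ∫_10^43 1/x^2 dx = 0.0767442.
Endpoint term: (f(10) + f(43))/2 = (0.0100000 + 0.000540833)/2 = 0.00527042.
Running total after boundary: 0.0820146.
Correction k=1: B_{2}/2! · (f^{(1)}(43) − f^{(1)}(10)) = 1/12 · (-2.51550e-05 − (-0.00200000)) = 0.000164570.
Partial sum through k=1: 0.0821792.
Correction k=2: B_{4}/4! · (f^{(3)}(43) − f^{(3)}(10)) = −1/720 · (-1.63256e-07 − (-0.000240000)) = -3.33107e-07.
Partial sum through k=2: 0.0821788.
Correction k=3: B_{6}/6! · (f^{(5)}(43) − f^{(5)}(10)) = 1/30240 · (-2.64883e-09 − (-7.20000e-05)) = 2.38086e-09.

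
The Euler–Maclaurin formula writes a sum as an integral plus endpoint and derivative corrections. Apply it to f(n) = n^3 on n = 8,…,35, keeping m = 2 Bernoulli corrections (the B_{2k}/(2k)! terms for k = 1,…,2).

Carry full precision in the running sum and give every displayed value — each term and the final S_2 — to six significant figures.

Integral: ∫_8^35 x^3 dx = 374132.
Endpoint term: (f(8) + f(35))/2 = (512.000 + 42875.0)/2 = 21693.5.
Integral + boundary = 395826.
Order-1 term: 1/12 · (3675.00 − 192.000) = 290.250.
Partial sum through k=1: 396116.
Order-2 term: −1/720 · (6.00000 − 6.00000) = 0.00000.

S_2 ≈ 396116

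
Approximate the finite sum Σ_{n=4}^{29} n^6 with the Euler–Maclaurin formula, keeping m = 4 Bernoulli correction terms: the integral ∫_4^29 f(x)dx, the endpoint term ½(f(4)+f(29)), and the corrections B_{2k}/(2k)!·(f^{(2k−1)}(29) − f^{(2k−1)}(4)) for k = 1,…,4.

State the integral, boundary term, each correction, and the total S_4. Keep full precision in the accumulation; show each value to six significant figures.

The integral term ∫_4^29 x^6 dx = 2.46427e+09.
Boundary: ½(f(4) + f(29)) = ½(4096.00 + 5.94823e+08) = 2.97414e+08.
Integral + boundary = 2.76168e+09.
Correction k=1: B_{2}/2! · (f^{(1)}(29) − f^{(1)}(4)) = 1/12 · (1.23067e+08 − 6144.00) = 1.02551e+07.
After k=1: 2.77193e+09.
Correction k=2: B_{4}/4! · (f^{(3)}(29) − f^{(3)}(4)) = −1/720 · (2.92668e+06 − 7680.00) = -4054.17.
After k=2: 2.77193e+09.
Correction k=3: B_{6}/6! · (f^{(5)}(29) − f^{(5)}(4)) = 1/30240 · (20880.0 − 2880.00) = 0.595238.
After k=3: 2.77193e+09.
Correction k=4: B_{8}/8! · (f^{(7)}(29) − f^{(7)}(4)) = −1/1209600 · (0.00000 − 0.00000) = 0.00000.

S_4 ≈ 2.77193e+09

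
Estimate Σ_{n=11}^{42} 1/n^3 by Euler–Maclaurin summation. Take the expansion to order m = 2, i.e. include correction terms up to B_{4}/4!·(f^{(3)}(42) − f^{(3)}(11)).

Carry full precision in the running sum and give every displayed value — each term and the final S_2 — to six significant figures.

S_2 ≈ 0.00424814

The integral term ∫_11^42 1/x^3 dx = 0.00384878.
Boundary: ½(f(11) + f(42)) = ½(0.000751315 + 1.34975e-05) = 0.000382406.
Integral + boundary = 0.00423119.
Order-1 term: 1/12 · (-9.64104e-07 − (-0.000204904)) = 1.69950e-05.
Running total after k=1: 0.00424819.
Order-2 term: −1/720 · (-1.09309e-08 − (-3.38684e-05)) = -4.70243e-08.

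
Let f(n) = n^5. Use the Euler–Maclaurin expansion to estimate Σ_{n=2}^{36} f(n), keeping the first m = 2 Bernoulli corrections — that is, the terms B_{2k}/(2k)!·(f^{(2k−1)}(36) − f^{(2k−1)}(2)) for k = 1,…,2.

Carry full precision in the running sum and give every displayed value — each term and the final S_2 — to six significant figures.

∫_2^36 x^5 dx evaluates to 3.62797e+08.
Endpoint term: (f(2) + f(36))/2 = (32.0000 + 6.04662e+07)/2 = 3.02331e+07.
So far: 3.93030e+08.
k=1: B_{2}/(2)! × [f^{(1)}(36) − f^{(1)}(2)] = 1/12 × (8.39808e+06 − 80.0000) = 699833.
Partial sum through k=1: 3.93730e+08.
k=2: B_{4}/(4)! × [f^{(3)}(36) − f^{(3)}(2)] = −1/720 × (77760.0 − 240.000) = -107.667.

S_2 ≈ 3.93730e+08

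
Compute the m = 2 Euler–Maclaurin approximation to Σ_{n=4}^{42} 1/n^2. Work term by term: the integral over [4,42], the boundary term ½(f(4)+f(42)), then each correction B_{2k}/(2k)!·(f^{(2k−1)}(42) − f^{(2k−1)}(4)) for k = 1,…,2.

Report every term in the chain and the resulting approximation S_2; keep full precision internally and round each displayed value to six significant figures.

S_2 ≈ 0.260293

∫_4^42 1/x^2 dx evaluates to 0.226190.
½[f(4) + f(42)] = ½[0.0625000 + 0.000566893] = 0.0315334.
Running total after boundary: 0.257724.
k=1: B_{2}/(2)! × [f^{(1)}(42) − f^{(1)}(4)] = 1/12 × (-2.69949e-05 − (-0.0312500)) = 0.00260192.
Running total after k=1: 0.260326.
k=2: B_{4}/(4)! × [f^{(3)}(42) − f^{(3)}(4)] = −1/720 × (-1.83639e-07 − (-0.0234375)) = -3.25518e-05.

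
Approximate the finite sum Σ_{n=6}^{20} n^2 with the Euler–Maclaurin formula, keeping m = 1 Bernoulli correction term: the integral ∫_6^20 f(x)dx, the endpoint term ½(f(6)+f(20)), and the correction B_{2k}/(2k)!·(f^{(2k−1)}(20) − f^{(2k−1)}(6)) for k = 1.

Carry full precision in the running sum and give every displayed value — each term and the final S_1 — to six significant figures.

S_1 ≈ 2815.00

Integral: ∫_6^20 x^2 dx = 2594.67.
Boundary: ½(f(6) + f(20)) = ½(36.0000 + 400.000) = 218.000.
Integral + boundary = 2812.67.
Correction k=1: B_{2}/2! · (f^{(1)}(20) − f^{(1)}(6)) = 1/12 · (40.0000 − 12.0000) = 2.33333.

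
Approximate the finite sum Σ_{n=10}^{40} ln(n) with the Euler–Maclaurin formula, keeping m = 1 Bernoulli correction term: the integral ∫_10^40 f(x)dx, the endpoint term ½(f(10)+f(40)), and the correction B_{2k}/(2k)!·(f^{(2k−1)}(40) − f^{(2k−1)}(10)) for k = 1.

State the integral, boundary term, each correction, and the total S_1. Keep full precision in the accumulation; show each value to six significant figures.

S_1 ≈ 97.5188

The integral term ∫_10^40 ln(x) dx = 94.5293.
Endpoint term: (f(10) + f(40))/2 = (2.30259 + 3.68888)/2 = 2.99573.
Running total after boundary: 97.5251.
k=1: B_{2}/(2)! × [f^{(1)}(40) − f^{(1)}(10)] = 1/12 × (0.0250000 − 0.100000) = -0.00625000.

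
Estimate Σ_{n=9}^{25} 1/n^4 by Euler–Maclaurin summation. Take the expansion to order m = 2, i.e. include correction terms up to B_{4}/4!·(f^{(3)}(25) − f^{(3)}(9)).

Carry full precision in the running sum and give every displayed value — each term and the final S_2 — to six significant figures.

S_2 ≈ 0.000518978

The integral term ∫_9^25 1/x^4 dx = 0.000435914.
Boundary: ½(f(9) + f(25)) = ½(0.000152416 + 2.56000e-06) = 7.74879e-05.
Running total after boundary: 0.000513402.
k=1: B_{2}/(2)! × [f^{(1)}(25) − f^{(1)}(9)] = 1/12 × (-4.09600e-07 − (-6.77404e-05)) = 5.61090e-06.
After k=1: 0.000519013.
k=2: B_{4}/(4)! × [f^{(3)}(25) − f^{(3)}(9)] = −1/720 × (-1.96608e-08 − (-2.50890e-05)) = -3.48186e-08.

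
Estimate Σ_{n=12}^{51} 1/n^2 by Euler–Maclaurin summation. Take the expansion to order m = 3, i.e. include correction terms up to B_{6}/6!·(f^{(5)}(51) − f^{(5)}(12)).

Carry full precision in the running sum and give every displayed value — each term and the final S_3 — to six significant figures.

Integral: ∫_12^51 1/x^2 dx = 0.0637255.
Endpoint term: (f(12) + f(51))/2 = (0.00694444 + 0.000384468)/2 = 0.00366446.
So far: 0.0673899.
Order-1 term: 1/12 · (-1.50772e-05 − (-0.00115741)) = 9.51942e-05.
After k=1: 0.0674851.
Order-2 term: −1/720 · (-6.95601e-08 − (-9.64506e-05)) = -1.33863e-07.
After k=2: 0.0674850.
Order-3 term: 1/30240 · (-8.02308e-10 − (-2.00939e-05)) = 6.64454e-10.

S_3 ≈ 0.0674850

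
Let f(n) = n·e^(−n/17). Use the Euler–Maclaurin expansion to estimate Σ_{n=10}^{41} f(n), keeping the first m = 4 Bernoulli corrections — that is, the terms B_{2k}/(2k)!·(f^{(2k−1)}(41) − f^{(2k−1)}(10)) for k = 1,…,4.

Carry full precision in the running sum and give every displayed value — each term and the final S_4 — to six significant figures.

The integral term ∫_10^41 x·e^(−x/17) dx = 166.484.
½[f(10) + f(41)] = ½[5.55306 + 3.67593] = 4.61450.
Running total after boundary: 171.098.
Order-1 term: 1/12 · (-0.126574 − 0.228656) = -0.0296025.
After k=1: 171.069.
Order-2 term: −1/720 · (0.000182489 − 0.00463415) = 6.18286e-06.
After k=2: 171.069.
Order-3 term: 1/30240 · (2.77838e-06 − 2.93325e-05) = -8.78113e-10.
After k=3: 171.069.
Order-4 term: −1/1209600 · (1.70426e-08 − 1.47508e-07) = 1.07859e-13.

S_4 ≈ 171.069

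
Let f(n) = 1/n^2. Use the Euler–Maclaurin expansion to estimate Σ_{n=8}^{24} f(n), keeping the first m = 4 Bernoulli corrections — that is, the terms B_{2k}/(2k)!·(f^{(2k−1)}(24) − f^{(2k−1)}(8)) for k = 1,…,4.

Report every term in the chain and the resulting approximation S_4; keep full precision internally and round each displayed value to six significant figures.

S_4 ≈ 0.0923264

Integral: ∫_8^24 1/x^2 dx = 0.0833333.
Boundary: ½(f(8) + f(24)) = ½(0.0156250 + 0.00173611) = 0.00868056.
Running total after boundary: 0.0920139.
Order-1 term: 1/12 · (-0.000144676 − (-0.00390625)) = 0.000313465.
Running total after k=1: 0.0923274.
Order-2 term: −1/720 · (-3.01408e-06 − (-0.000732422)) = -1.01307e-06.
Running total after k=2: 0.0923263.
Order-3 term: 1/30240 · (-1.56983e-07 − (-0.000343323)) = 1.13481e-08.
Running total after k=3: 0.0923264.
Order-4 term: −1/1209600 · (-1.52623e-08 − (-0.000300407)) = -2.48340e-10.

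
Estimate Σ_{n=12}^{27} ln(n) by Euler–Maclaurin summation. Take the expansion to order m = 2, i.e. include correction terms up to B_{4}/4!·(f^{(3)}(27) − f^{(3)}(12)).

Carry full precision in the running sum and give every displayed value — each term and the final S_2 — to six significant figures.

The integral term ∫_12^27 ln(x) dx = 44.1687.
Endpoint term: (f(12) + f(27))/2 = (2.48491 + 3.29584)/2 = 2.89037.
So far: 47.0591.
Correction k=1: B_{2}/2! · (f^{(1)}(27) − f^{(1)}(12)) = 1/12 · (0.0370370 − 0.0833333) = -0.00385802.
Partial sum through k=1: 47.0552.
Correction k=2: B_{4}/4! · (f^{(3)}(27) − f^{(3)}(12)) = −1/720 · (0.000101611 − 0.00115741) = 1.46638e-06.

S_2 ≈ 47.0552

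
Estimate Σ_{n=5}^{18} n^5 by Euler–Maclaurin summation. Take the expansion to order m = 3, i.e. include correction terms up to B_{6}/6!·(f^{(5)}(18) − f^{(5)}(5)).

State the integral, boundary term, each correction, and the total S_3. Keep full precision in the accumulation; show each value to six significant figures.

S_3 ≈ 6.65590e+06

∫_5^18 x^5 dx evaluates to 5.66610e+06.
Endpoint term: (f(5) + f(18))/2 = (3125.00 + 1.88957e+06)/2 = 946346.
Running total after boundary: 6.61245e+06.
Correction k=1: B_{2}/2! · (f^{(1)}(18) − f^{(1)}(5)) = 1/12 · (524880 − 3125.00) = 43479.6.
Running total after k=1: 6.65593e+06.
Correction k=2: B_{4}/4! · (f^{(3)}(18) − f^{(3)}(5)) = −1/720 · (19440.0 − 1500.00) = -24.9167.
Running total after k=2: 6.65590e+06.
Correction k=3: B_{6}/6! · (f^{(5)}(18) − f^{(5)}(5)) = 1/30240 · (120.000 − 120.000) = 0.00000.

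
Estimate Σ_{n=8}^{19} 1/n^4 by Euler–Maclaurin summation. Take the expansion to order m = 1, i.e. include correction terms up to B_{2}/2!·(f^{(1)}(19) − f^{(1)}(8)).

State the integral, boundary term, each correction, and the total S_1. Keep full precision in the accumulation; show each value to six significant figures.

∫_8^19 1/x^4 dx evaluates to 0.000602444.
Endpoint term: (f(8) + f(19))/2 = (0.000244141 + 7.67336e-06)/2 = 0.000125907.
Running total after boundary: 0.000728351.
Order-1 term: 1/12 · (-1.61544e-06 − (-0.000122070)) = 1.00379e-05.

S_1 ≈ 0.000738389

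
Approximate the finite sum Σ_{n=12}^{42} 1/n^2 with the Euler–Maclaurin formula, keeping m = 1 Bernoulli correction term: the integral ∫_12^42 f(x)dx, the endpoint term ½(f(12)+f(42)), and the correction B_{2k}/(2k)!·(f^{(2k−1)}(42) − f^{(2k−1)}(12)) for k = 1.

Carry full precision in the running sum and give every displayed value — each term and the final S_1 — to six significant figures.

∫_12^42 1/x^2 dx evaluates to 0.0595238.
Endpoint term: (f(12) + f(42))/2 = (0.00694444 + 0.000566893)/2 = 0.00375567.
Running total after boundary: 0.0632795.
Correction k=1: B_{2}/2! · (f^{(1)}(42) − f^{(1)}(12)) = 1/12 · (-2.69949e-05 − (-0.00115741)) = 9.42010e-05.

S_1 ≈ 0.0633737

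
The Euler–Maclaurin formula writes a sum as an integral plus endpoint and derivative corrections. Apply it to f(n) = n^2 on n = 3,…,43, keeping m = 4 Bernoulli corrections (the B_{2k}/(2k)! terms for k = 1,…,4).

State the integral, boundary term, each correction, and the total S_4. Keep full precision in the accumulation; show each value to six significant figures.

S_4 ≈ 27429.0

Integral: ∫_3^43 x^2 dx = 26493.3.
½[f(3) + f(43)] = ½[9.00000 + 1849.00] = 929.000.
Running total after boundary: 27422.3.
k=1: B_{2}/(2)! × [f^{(1)}(43) − f^{(1)}(3)] = 1/12 × (86.0000 − 6.00000) = 6.66667.
Partial sum through k=1: 27429.0.
k=2: B_{4}/(4)! × [f^{(3)}(43) − f^{(3)}(3)] = −1/720 × (0.00000 − 0.00000) = 0.00000.
Partial sum through k=2: 27429.0.
k=3: B_{6}/(6)! × [f^{(5)}(43) − f^{(5)}(3)] = 1/30240 × (0.00000 − 0.00000) = 0.00000.
Partial sum through k=3: 27429.0.
k=4: B_{8}/(8)! × [f^{(7)}(43) − f^{(7)}(3)] = −1/1209600 × (0.00000 − 0.00000) = 0.00000.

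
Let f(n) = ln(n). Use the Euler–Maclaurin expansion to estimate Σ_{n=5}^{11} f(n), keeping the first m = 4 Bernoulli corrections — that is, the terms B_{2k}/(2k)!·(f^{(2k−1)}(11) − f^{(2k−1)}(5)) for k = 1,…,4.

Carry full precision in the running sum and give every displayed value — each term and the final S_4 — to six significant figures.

The integral term ∫_5^11 ln(x) dx = 12.3297.
½[f(5) + f(11)] = ½[1.60944 + 2.39790] = 2.00367.
Integral + boundary = 14.3333.
Order-1 term: 1/12 · (0.0909091 − 0.200000) = -0.00909091.
Partial sum through k=1: 14.3242.
Order-2 term: −1/720 · (0.00150263 − 0.0160000) = 2.01352e-05.
Partial sum through k=2: 14.3243.
Order-3 term: 1/30240 · (0.000149021 − 0.00768000) = -2.49040e-07.
Partial sum through k=3: 14.3243.
Order-4 term: −1/1209600 · (3.69474e-05 − 0.00921600) = 7.58850e-09.

S_4 ≈ 14.3243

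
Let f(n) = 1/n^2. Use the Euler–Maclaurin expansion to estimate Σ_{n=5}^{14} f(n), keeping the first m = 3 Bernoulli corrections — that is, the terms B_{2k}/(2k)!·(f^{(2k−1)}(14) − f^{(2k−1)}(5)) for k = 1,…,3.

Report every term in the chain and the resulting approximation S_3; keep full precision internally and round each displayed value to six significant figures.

S_3 ≈ 0.152385

Integral: ∫_5^14 1/x^2 dx = 0.128571.
½[f(5) + f(14)] = ½[0.0400000 + 0.00510204] = 0.0225510.
Running total after boundary: 0.151122.
Order-1 term: 1/12 · (-0.000728863 − (-0.0160000)) = 0.00127259.
Partial sum through k=1: 0.152395.
Order-2 term: −1/720 · (-4.46243e-05 − (-0.00768000)) = -1.06047e-05.
Partial sum through k=2: 0.152384.
Order-3 term: 1/30240 · (-6.83024e-06 − (-0.00921600)) = 3.04536e-07.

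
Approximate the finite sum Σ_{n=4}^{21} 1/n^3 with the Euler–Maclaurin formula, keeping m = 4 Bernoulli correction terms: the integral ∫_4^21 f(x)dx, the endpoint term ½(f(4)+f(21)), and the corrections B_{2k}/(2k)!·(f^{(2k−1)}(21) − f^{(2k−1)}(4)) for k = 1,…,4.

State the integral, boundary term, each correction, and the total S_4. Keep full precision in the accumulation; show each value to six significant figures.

Integral: ∫_4^21 1/x^3 dx = 0.0301162.
Endpoint term: (f(4) + f(21))/2 = (0.0156250 + 0.000107980)/2 = 0.00786649.
So far: 0.0379827.
Order-1 term: 1/12 · (-1.54257e-05 − (-0.0117188)) = 0.000975277.
Partial sum through k=1: 0.0389580.
Order-2 term: −1/720 · (-6.99577e-07 − (-0.0146484)) = -2.03441e-05.
Partial sum through k=2: 0.0389376.
Order-3 term: 1/30240 · (-6.66264e-08 − (-0.0384521)) = 1.27156e-06.
Partial sum through k=3: 0.0389389.
Order-4 term: −1/1209600 · (-1.08778e-08 − (-0.173035)) = -1.43051e-07.

S_4 ≈ 0.0389388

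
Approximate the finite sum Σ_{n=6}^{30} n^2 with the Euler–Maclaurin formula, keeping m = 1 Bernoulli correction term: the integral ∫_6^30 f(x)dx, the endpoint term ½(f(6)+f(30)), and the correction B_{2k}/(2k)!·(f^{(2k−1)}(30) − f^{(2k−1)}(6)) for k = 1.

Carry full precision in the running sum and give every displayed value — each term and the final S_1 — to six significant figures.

S_1 ≈ 9400.00

The integral term ∫_6^30 x^2 dx = 8928.00.
Endpoint term: (f(6) + f(30))/2 = (36.0000 + 900.000)/2 = 468.000.
So far: 9396.00.
Correction k=1: B_{2}/2! · (f^{(1)}(30) − f^{(1)}(6)) = 1/12 · (60.0000 − 12.0000) = 4.00000.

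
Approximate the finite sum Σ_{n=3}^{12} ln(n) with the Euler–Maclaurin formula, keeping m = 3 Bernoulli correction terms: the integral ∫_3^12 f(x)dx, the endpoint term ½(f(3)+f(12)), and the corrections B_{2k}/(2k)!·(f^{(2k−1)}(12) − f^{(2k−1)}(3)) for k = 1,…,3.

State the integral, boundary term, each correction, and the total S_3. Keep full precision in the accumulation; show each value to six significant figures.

S_3 ≈ 19.2941

∫_3^12 ln(x) dx evaluates to 17.5230.
Endpoint term: (f(3) + f(12))/2 = (1.09861 + 2.48491)/2 = 1.79176.
So far: 19.3148.
Order-1 term: 1/12 · (0.0833333 − 0.333333) = -0.0208333.
After k=1: 19.2940.
Order-2 term: −1/720 · (0.00115741 − 0.0740741) = 0.000101273.
After k=2: 19.2941.
Order-3 term: 1/30240 · (9.64506e-05 − 0.0987654) = -3.26286e-06.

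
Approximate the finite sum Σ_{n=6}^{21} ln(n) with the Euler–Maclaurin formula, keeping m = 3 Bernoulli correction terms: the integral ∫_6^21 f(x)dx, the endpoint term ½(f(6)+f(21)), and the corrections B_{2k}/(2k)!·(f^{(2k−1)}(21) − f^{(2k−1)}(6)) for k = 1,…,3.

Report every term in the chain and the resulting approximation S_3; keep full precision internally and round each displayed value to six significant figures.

The integral term ∫_6^21 ln(x) dx = 38.1844.
½[f(6) + f(21)] = ½[1.79176 + 3.04452] = 2.41814.
So far: 40.6026.
Order-1 term: 1/12 · (0.0476190 − 0.166667) = -0.00992063.
Running total after k=1: 40.5926.
Order-2 term: −1/720 · (0.000215959 − 0.00925926) = 1.25601e-05.
Running total after k=2: 40.5926.
Order-3 term: 1/30240 · (5.87645e-06 − 0.00308642) = -1.01870e-07.

S_3 ≈ 40.5926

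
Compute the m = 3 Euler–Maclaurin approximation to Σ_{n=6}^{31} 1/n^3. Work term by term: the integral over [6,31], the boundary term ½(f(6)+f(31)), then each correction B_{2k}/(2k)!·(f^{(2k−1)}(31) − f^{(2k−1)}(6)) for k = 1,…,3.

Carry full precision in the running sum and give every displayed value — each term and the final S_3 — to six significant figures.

S_3 ≈ 0.0158911

Integral: ∫_6^31 1/x^3 dx = 0.0133686.
½[f(6) + f(31)] = ½[0.00462963 + 3.35672e-05] = 0.00233160.
Running total after boundary: 0.0157002.
Order-1 term: 1/12 · (-3.24844e-06 − (-0.00231481)) = 0.000192631.
Running total after k=1: 0.0158928.
Order-2 term: −1/720 · (-6.76054e-08 − (-0.00128601)) = -1.78603e-06.
Running total after k=2: 0.0158910.
Order-3 term: 1/30240 · (-2.95466e-09 − (-0.00150034)) = 4.96144e-08.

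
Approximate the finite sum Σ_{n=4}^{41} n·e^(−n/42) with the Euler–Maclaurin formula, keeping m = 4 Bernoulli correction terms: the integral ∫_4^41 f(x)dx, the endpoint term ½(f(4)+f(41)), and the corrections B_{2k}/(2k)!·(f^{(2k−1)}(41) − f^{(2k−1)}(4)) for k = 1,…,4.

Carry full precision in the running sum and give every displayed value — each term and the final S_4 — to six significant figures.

S_4 ≈ 452.636

∫_4^41 x·e^(−x/42) dx evaluates to 443.162.
Boundary: ½(f(4) + f(41)) = ½(3.63663 + 15.4465) = 9.54156.
So far: 452.704.
Order-1 term: 1/12 · (0.00897009 − 0.822570) = -0.0678000.
After k=1: 452.636.
Order-2 term: −1/720 · (0.000432232 − 0.00149710) = 1.47898e-06.
After k=2: 452.636.
Order-3 term: 1/30240 · (4.87176e-07 − 1.43304e-06) = -3.12787e-11.
After k=3: 452.636.
Order-4 term: −1/1209600 · (4.13448e-10 − 1.14365e-09) = 6.03669e-16.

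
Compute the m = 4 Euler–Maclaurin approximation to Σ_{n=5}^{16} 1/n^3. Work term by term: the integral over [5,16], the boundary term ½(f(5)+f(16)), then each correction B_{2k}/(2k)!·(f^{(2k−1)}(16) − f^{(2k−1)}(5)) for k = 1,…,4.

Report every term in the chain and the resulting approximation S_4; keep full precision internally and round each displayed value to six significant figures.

Integral: ∫_5^16 1/x^3 dx = 0.0180469.
Endpoint term: (f(5) + f(16))/2 = (0.00800000 + 0.000244141)/2 = 0.00412207.
Running total after boundary: 0.0221689.
Order-1 term: 1/12 · (-4.57764e-05 − (-0.00480000)) = 0.000396185.
Partial sum through k=1: 0.0225651.
Order-2 term: −1/720 · (-3.57628e-06 − (-0.00384000)) = -5.32837e-06.
Partial sum through k=2: 0.0225598.
Order-3 term: 1/30240 · (-5.86733e-07 − (-0.00645120)) = 2.13314e-07.
Partial sum through k=3: 0.0225600.
Order-4 term: −1/1209600 · (-1.65019e-07 − (-0.0185795)) = -1.53599e-08.

S_4 ≈ 0.0225600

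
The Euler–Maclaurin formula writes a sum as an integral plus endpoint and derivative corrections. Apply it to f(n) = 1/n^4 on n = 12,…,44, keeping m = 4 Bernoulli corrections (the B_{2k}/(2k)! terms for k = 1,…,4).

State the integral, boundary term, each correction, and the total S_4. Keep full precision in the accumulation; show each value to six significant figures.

S_4 ≈ 0.000214567

∫_12^44 1/x^4 dx evaluates to 0.000188988.
Endpoint term: (f(12) + f(44))/2 = (4.82253e-05 + 2.66802e-07)/2 = 2.42461e-05.
So far: 0.000213234.
Order-1 term: 1/12 · (-2.42547e-08 − (-1.60751e-05)) = 1.33757e-06.
Partial sum through k=1: 0.000214572.
Order-2 term: −1/720 · (-3.75848e-10 − (-3.34898e-06)) = -4.65084e-09.
Partial sum through k=2: 0.000214567.
Order-3 term: 1/30240 · (-1.08716e-11 − (-1.30238e-06)) = 4.30678e-11.
Partial sum through k=3: 0.000214567.
Order-4 term: −1/1209600 · (-5.05397e-13 − (-8.13988e-07)) = -6.72940e-13.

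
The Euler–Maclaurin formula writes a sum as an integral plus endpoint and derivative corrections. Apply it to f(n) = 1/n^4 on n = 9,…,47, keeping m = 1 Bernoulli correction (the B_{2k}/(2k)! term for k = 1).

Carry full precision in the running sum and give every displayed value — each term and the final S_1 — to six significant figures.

S_1 ≈ 0.000535991

∫_9^47 1/x^4 dx evaluates to 0.000454037.
½[f(9) + f(47)] = ½[0.000152416 + 2.04931e-07] = 7.63104e-05.
So far: 0.000530347.
k=1: B_{2}/(2)! × [f^{(1)}(47) − f^{(1)}(9)] = 1/12 × (-1.74410e-08 − (-6.77404e-05)) = 5.64358e-06.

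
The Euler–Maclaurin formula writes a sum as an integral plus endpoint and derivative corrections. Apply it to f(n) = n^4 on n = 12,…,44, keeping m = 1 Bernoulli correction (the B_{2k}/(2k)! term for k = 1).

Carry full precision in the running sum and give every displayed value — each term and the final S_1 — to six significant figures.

Integral: ∫_12^44 x^4 dx = 3.29335e+07.
½[f(12) + f(44)] = ½[20736.0 + 3.74810e+06] = 1.88442e+06.
Integral + boundary = 3.48179e+07.
Correction k=1: B_{2}/2! · (f^{(1)}(44) − f^{(1)}(12)) = 1/12 · (340736 − 6912.00) = 27818.7.

S_1 ≈ 3.48457e+07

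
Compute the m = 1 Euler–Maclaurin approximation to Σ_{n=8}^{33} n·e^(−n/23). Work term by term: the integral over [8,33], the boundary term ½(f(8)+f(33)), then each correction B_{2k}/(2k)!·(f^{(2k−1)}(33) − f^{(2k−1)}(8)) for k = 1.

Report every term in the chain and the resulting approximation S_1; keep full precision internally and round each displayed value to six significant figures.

S_1 ≈ 203.484

Integral: ∫_8^33 x·e^(−x/23) dx = 196.777.
Endpoint term: (f(8) + f(33))/2 = (5.64977 + 7.85952)/2 = 6.75464.
Running total after boundary: 203.531.
k=1: B_{2}/(2)! × [f^{(1)}(33) − f^{(1)}(8)] = 1/12 × (-0.103551 − 0.460579) = -0.0470109.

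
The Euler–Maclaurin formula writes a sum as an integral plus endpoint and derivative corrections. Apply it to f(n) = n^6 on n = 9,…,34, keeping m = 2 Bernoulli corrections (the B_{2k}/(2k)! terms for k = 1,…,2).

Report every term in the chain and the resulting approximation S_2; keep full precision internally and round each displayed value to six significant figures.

Integral: ∫_9^34 x^6 dx = 7.50265e+09.
Boundary: ½(f(9) + f(34)) = ½(531441 + 1.54480e+09) = 7.72668e+08.
Running total after boundary: 8.27532e+09.
Order-1 term: 1/12 · (2.72613e+08 − 354294) = 2.26882e+07.
After k=1: 8.29801e+09.
Order-2 term: −1/720 · (4.71648e+06 − 87480.0) = -6429.17.

S_2 ≈ 8.29800e+09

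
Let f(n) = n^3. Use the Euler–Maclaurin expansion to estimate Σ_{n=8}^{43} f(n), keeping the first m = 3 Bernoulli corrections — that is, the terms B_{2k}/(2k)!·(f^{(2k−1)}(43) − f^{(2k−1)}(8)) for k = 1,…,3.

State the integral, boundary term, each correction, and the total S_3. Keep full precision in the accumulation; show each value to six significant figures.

∫_8^43 x^3 dx evaluates to 853676.
Endpoint term: (f(8) + f(43))/2 = (512.000 + 79507.0)/2 = 40009.5.
So far: 893686.
k=1: B_{2}/(2)! × [f^{(1)}(43) − f^{(1)}(8)] = 1/12 × (5547.00 − 192.000) = 446.250.
Running total after k=1: 894132.
k=2: B_{4}/(4)! × [f^{(3)}(43) − f^{(3)}(8)] = −1/720 × (6.00000 − 6.00000) = 0.00000.
Running total after k=2: 894132.
k=3: B_{6}/(6)! × [f^{(5)}(43) − f^{(5)}(8)] = 1/30240 × (0.00000 − 0.00000) = 0.00000.

S_3 ≈ 894132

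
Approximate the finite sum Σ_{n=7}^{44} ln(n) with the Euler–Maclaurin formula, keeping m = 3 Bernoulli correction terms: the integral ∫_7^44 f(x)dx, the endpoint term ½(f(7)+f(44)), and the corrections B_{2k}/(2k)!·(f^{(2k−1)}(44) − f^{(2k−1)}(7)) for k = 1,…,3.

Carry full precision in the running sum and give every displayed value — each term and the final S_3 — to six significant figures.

S_3 ≈ 118.738

∫_7^44 ln(x) dx evaluates to 115.883.
Boundary: ½(f(7) + f(44)) = ½(1.94591 + 3.78419) = 2.86505.
So far: 118.748.
Order-1 term: 1/12 · (0.0227273 − 0.142857) = -0.0100108.
Running total after k=1: 118.738.
Order-2 term: −1/720 · (2.34786e-05 − 0.00583090) = 8.06587e-06.
Running total after k=2: 118.738.
Order-3 term: 1/30240 · (1.45528e-07 − 0.00142798) = -4.72166e-08.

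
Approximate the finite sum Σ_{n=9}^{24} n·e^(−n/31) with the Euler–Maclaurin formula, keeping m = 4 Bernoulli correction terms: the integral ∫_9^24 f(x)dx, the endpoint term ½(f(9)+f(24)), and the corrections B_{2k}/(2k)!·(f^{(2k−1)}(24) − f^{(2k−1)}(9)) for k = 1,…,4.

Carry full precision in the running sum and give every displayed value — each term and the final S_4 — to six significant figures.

Integral: ∫_9^24 x·e^(−x/31) dx = 141.414.
Boundary: ½(f(9) + f(24)) = ½(6.73220 + 11.0658) = 8.89901.
Running total after boundary: 150.313.
Order-1 term: 1/12 · (0.104114 − 0.530854) = -0.0355617.
Partial sum through k=1: 150.277.
Order-2 term: −1/720 · (0.00106791 − 0.00210916) = 1.44617e-06.
Partial sum through k=2: 150.277.
Order-3 term: 1/30240 · (2.10977e-06 − 3.81469e-06) = -5.63796e-11.
Partial sum through k=3: 150.277.
Order-4 term: −1/1209600 · (3.23443e-09 − 5.65517e-09) = 2.00128e-15.

S_4 ≈ 150.277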